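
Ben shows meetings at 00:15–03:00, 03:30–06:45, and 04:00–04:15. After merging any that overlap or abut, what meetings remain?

03:30-06:45 is disjoint → start new block.
04:00-04:15 overlaps/touches 03:30-06:45 → extend to 03:30-06:45.

00:15-03:00, 03:30-06:45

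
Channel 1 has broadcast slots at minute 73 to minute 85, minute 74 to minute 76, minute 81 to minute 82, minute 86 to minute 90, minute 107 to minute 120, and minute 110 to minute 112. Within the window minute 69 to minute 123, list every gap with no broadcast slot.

Covered (merged): minute 73 to minute 85, minute 86 to minute 90, minute 107 to minute 120.
Gaps within minute 69 to minute 123: minute 69 to minute 73, minute 85 to minute 86, minute 90 to minute 107, minute 120 to minute 123.

minute 69 to minute 73, minute 85 to minute 86, minute 90 to minute 107, minute 120 to minute 123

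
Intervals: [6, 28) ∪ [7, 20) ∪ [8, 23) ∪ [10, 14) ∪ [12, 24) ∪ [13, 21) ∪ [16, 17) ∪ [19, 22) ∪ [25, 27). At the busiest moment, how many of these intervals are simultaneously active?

Walk the sorted start/end points keeping a running depth.
The depth first hits 6 at 13.

6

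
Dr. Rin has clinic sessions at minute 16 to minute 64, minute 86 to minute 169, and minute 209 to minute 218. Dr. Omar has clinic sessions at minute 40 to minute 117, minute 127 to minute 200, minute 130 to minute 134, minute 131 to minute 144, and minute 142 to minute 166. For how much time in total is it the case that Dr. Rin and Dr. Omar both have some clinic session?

Merge the second list: minute 40 to minute 117, minute 127 to minute 200.
A ∩ B = minute 40 to minute 64, minute 86 to minute 117, minute 127 to minute 169.
Total: 24 minutes + 31 minutes + 42 minutes = 97 minutes.

97 minutes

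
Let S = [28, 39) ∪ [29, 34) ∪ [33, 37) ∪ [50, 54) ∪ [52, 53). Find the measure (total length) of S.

15

Merged: [28, 39), [50, 54).
Lengths: 11 + 4 = 15.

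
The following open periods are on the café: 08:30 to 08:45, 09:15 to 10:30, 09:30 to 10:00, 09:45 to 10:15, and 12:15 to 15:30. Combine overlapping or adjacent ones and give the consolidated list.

09:15–10:30 is disjoint → start new block.
09:30–10:00 overlaps/touches 09:15–10:30 → extend to 09:15–10:30.
09:45–10:15 overlaps/touches 09:15–10:30 → extend to 09:15–10:30.
12:15–15:30 is disjoint → start new block.

08:30–08:45, 09:15–10:30, 12:15–15:30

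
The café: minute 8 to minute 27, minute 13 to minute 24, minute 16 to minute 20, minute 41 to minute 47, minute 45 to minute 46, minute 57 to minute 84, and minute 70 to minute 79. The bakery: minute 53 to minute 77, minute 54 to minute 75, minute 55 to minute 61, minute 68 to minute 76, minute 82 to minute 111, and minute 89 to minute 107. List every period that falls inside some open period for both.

minute 57 to minute 77, minute 82 to minute 84

Merge the first list: minute 8 to minute 27, minute 41 to minute 47, minute 57 to minute 84.
Merge the second list: minute 53 to minute 77, minute 82 to minute 111.
minute 8 to minute 27 falls entirely outside B.
minute 41 to minute 47 falls entirely outside B.
minute 57 to minute 84 overlaps B on minute 57 to minute 77, minute 82 to minute 84.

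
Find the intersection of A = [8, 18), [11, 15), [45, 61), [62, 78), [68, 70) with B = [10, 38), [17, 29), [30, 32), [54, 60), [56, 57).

A, merged: [8, 18), [45, 61), [62, 78).
B, merged: [10, 38), [54, 60).
[8, 18) overlaps B on [10, 18).
[45, 61) overlaps B on [54, 60).
[62, 78) falls entirely outside B.

[10, 18) ∪ [54, 60)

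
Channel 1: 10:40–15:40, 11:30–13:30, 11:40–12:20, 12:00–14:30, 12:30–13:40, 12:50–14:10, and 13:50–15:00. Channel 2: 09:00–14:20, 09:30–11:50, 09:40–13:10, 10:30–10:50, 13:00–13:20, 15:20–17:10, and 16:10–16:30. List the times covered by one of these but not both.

A, merged: 10:40–15:40.
B, merged: 09:00–14:20, 15:20–17:10.
Only in the first: 14:20–15:20.
Only in the second: 09:00–10:40, 15:40–17:10.
Together these are the periods covered by exactly one.

09:00–10:40, 14:20–15:20, 15:40–17:10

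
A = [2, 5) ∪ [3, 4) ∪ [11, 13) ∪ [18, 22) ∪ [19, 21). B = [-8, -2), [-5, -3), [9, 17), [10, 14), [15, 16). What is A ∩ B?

[11, 13)

Merge the first list: [2, 5), [11, 13), [18, 22).
Merge the second list: [-8, -2), [9, 17).
[2, 5): no overlap with the second set.
[11, 13) meets the second set on [11, 13).
[18, 22): no overlap with the second set.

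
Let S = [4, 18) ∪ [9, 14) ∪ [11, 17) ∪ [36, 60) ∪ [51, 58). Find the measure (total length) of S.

38

Merged: [4, 18), [36, 60).
Lengths: 14 + 24 = 38.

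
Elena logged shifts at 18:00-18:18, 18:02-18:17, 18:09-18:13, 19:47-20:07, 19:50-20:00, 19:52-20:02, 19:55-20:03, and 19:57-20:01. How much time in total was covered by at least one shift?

Merged: 18:00–18:18, 19:47–20:07.
Lengths: 18 min + 20 min = 38 min.

38 min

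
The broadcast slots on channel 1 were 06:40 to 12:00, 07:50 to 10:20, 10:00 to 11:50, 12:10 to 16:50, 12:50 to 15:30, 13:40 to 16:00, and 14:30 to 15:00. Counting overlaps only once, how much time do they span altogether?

10 h

Merged: 06:40–12:00, 12:10–16:50.
Lengths: 5 h 20 min + 4 h 40 min = 10 h.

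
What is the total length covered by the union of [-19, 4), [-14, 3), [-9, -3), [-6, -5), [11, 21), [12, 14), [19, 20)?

33

Merged: [-19, 4), [11, 21).
Lengths: 23 + 10 = 33.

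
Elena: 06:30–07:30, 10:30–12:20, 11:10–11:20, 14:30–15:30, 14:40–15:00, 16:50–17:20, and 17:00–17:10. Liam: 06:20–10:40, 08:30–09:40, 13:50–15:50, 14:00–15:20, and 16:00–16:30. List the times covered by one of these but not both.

First set merges to 06:30–07:30, 10:30–12:20, 14:30–15:30, 16:50–17:20.
Second set merges to 06:20–10:40, 13:50–15:50, 16:00–16:30.
A \ B = 10:40–12:20, 16:50–17:20.
B \ A = 06:20–06:30, 07:30–10:30, 13:50–14:30, 15:30–15:50, 16:00–16:30.
Union of the two gives the symmetric difference.

06:20–06:30, 07:30–10:30, 10:40–12:20, 13:50–14:30, 15:30–15:50, 16:00–16:30, 16:50–17:20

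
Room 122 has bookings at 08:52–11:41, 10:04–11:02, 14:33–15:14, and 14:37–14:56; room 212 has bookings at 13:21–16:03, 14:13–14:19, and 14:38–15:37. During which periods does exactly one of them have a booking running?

08:52-11:41, 13:21-14:33, 15:14-16:03

A, merged: 08:52-11:41, 14:33-15:14.
B, merged: 13:21-16:03.
A but not B: 08:52-11:41.
B but not A: 13:21-14:33, 15:14-16:03.
Combining gives A △ B.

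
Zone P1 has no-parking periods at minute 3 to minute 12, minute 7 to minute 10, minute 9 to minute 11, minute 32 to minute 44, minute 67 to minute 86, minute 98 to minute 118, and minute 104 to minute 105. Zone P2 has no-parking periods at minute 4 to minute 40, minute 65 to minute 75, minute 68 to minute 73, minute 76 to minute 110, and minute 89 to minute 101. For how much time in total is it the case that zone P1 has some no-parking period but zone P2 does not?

14 minutes

A, merged: minute 3 to minute 12, minute 32 to minute 44, minute 67 to minute 86, minute 98 to minute 118.
B, merged: minute 4 to minute 40, minute 65 to minute 75, minute 76 to minute 110.
A \ B = minute 3 to minute 4, minute 40 to minute 44, minute 75 to minute 76, minute 110 to minute 118.
Total: 1 minute + 4 minutes + 1 minute + 8 minutes = 14 minutes.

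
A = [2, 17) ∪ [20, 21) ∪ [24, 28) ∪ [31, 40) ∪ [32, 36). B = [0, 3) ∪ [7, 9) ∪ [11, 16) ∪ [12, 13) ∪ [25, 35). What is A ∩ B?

First set merges to [2, 17), [20, 21), [24, 28), [31, 40).
Second set merges to [0, 3), [7, 9), [11, 16), [25, 35).
[2, 17) overlaps B on [2, 3), [7, 9), [11, 16).
[20, 21) falls entirely outside B.
[24, 28) overlaps B on [25, 28).
[31, 40) overlaps B on [31, 35).

[2, 3) ∪ [7, 9) ∪ [11, 16) ∪ [25, 28) ∪ [31, 35)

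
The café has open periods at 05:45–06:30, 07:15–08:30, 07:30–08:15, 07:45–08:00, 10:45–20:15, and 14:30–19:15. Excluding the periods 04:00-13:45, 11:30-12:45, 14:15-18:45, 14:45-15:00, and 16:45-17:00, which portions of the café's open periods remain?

13:45–14:15, 18:45–20:15

A, merged: 05:45–06:30, 07:15–08:30, 10:45–20:15.
B, merged: 04:00–13:45, 14:15–18:45.
05:45–06:30 lies entirely inside B → drops out.
07:15–08:30 lies entirely inside B → drops out.
10:45–20:15 with B removed leaves 13:45–14:15, 18:45–20:15.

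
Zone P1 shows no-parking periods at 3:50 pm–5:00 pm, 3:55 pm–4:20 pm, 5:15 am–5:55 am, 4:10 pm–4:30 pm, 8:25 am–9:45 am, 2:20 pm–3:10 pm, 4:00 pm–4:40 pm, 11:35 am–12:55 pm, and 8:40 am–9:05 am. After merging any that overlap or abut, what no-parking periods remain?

Sort by start: 5:15 am-5:55 am, 8:25 am-9:45 am, 8:40 am-9:05 am, 11:35 am-12:55 pm, 2:20 pm-3:10 pm, 3:50 pm-5:00 pm, 3:55 pm-4:20 pm, 4:00 pm-4:40 pm, 4:10 pm-4:30 pm.
8:25 am-9:45 am is disjoint → start new block.
8:40 am-9:05 am overlaps/touches 8:25 am-9:45 am → extend to 8:25 am-9:45 am.
11:35 am-12:55 pm is disjoint → start new block.
2:20 pm-3:10 pm is disjoint → start new block.
3:50 pm-5:00 pm is disjoint → start new block.
3:55 pm-4:20 pm overlaps/touches 3:50 pm-5:00 pm → extend to 3:50 pm-5:00 pm.
4:00 pm-4:40 pm overlaps/touches 3:50 pm-5:00 pm → extend to 3:50 pm-5:00 pm.
4:10 pm-4:30 pm overlaps/touches 3:50 pm-5:00 pm → extend to 3:50 pm-5:00 pm.

5:15 am-5:55 am, 8:25 am-9:45 am, 11:35 am-12:55 pm, 2:20 pm-3:10 pm, 3:50 pm-5:00 pm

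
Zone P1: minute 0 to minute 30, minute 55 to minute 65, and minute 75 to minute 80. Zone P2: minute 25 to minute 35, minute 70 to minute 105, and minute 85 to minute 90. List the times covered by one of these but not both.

minute 0 to minute 25, minute 30 to minute 35, minute 55 to minute 65, minute 70 to minute 75, minute 80 to minute 105

B, merged: minute 25 to minute 35, minute 70 to minute 105.
A but not B: minute 0 to minute 25, minute 55 to minute 65.
B but not A: minute 30 to minute 35, minute 70 to minute 75, minute 80 to minute 105.
Combining gives A △ B.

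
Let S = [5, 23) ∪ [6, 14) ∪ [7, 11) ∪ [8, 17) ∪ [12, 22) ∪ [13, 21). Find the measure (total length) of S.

Merged: [5, 23).
Length: 18.

18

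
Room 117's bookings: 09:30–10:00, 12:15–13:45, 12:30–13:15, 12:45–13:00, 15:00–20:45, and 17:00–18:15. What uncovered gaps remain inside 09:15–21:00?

The merged coverage is 09:30–10:00, 12:15–13:45, 15:00–20:45.
Complement within 09:15–21:00: 09:15–09:30, 10:00–12:15, 13:45–15:00, 20:45–21:00.

09:15–09:30, 10:00–12:15, 13:45–15:00, 20:45–21:00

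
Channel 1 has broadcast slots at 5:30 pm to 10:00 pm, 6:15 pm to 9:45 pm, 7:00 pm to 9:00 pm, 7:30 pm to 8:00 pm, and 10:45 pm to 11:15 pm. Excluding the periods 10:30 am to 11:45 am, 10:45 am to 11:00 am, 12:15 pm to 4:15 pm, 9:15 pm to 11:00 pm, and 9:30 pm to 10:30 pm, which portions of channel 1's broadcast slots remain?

Merge the first list: 5:30 pm–10:00 pm, 10:45 pm–11:15 pm.
Merge the second list: 10:30 am–11:45 am, 12:15 pm–4:15 pm, 9:15 pm–11:00 pm.
5:30 pm–10:00 pm minus B → 5:30 pm–9:15 pm.
10:45 pm–11:15 pm minus B → 11:00 pm–11:15 pm.

5:30 pm–9:15 pm, 11:00 pm–11:15 pm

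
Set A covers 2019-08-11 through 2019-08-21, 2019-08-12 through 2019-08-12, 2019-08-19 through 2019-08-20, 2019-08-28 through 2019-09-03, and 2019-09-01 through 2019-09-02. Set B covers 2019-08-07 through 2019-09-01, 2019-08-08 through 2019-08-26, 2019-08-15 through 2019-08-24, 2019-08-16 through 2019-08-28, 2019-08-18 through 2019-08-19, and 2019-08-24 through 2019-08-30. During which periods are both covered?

Merge the first list: 2019-08-11 through 2019-08-21, 2019-08-28 through 2019-09-03.
Merge the second list: 2019-08-07 through 2019-09-01.
2019-08-11 through 2019-08-21 ∩ B → 2019-08-11 through 2019-08-21.
2019-08-28 through 2019-09-03 ∩ B → 2019-08-28 through 2019-09-01.

2019-08-11 through 2019-08-21, 2019-08-28 through 2019-09-01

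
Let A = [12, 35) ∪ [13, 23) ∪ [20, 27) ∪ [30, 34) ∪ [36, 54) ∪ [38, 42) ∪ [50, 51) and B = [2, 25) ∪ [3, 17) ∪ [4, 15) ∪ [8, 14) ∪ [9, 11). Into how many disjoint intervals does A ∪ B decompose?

Merge the first list: [12, 35), [36, 54).
Merge the second list: [2, 25).
A ∪ B = [2, 35), [36, 54).
That is 2 disjoint pieces.

2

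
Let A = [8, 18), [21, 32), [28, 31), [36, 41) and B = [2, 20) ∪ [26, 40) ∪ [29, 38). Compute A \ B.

[21, 26) ∪ [40, 41)

First set merges to [8, 18), [21, 32), [36, 41).
Second set merges to [2, 20), [26, 40).
[8, 18): fully covered by B → removed.
[21, 32) minus B → [21, 26).
[36, 41) minus B → [40, 41).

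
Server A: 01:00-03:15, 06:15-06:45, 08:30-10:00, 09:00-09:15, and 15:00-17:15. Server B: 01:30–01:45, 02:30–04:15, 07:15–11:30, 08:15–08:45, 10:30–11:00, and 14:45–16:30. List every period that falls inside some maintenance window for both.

First set merges to 01:00–03:15, 06:15–06:45, 08:30–10:00, 15:00–17:15.
Second set merges to 01:30–01:45, 02:30–04:15, 07:15–11:30, 14:45–16:30.
01:00–03:15 meets the second set on 01:30–01:45, 02:30–03:15.
06:15–06:45: no overlap with the second set.
08:30–10:00 meets the second set on 08:30–10:00.
15:00–17:15 meets the second set on 15:00–16:30.

01:30–01:45, 02:30–03:15, 08:30–10:00, 15:00–16:30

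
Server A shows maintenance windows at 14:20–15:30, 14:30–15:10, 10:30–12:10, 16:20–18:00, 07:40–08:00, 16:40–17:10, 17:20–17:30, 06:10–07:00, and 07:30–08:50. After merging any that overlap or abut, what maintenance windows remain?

Sort by start: 06:10-07:00, 07:30-08:50, 07:40-08:00, 10:30-12:10, 14:20-15:30, 14:30-15:10, 16:20-18:00, 16:40-17:10, 17:20-17:30.
07:30-08:50 is disjoint → start new block.
07:40-08:00 overlaps/touches 07:30-08:50 → extend to 07:30-08:50.
10:30-12:10 is disjoint → start new block.
14:20-15:30 is disjoint → start new block.
14:30-15:10 overlaps/touches 14:20-15:30 → extend to 14:20-15:30.
16:20-18:00 is disjoint → start new block.
16:40-17:10 overlaps/touches 16:20-18:00 → extend to 16:20-18:00.
17:20-17:30 overlaps/touches 16:20-18:00 → extend to 16:20-18:00.

06:10-07:00, 07:30-08:50, 10:30-12:10, 14:20-15:30, 16:20-18:00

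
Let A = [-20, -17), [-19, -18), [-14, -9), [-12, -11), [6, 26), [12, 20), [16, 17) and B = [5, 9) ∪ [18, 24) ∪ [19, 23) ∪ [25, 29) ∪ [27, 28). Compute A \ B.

[-20, -17) ∪ [-14, -9) ∪ [9, 18) ∪ [24, 25)

A, merged: [-20, -17), [-14, -9), [6, 26).
B, merged: [5, 9), [18, 24), [25, 29).
[-20, -17): no B overlap → unchanged.
[-14, -9): no B overlap → unchanged.
[6, 26) minus B → [9, 18), [24, 25).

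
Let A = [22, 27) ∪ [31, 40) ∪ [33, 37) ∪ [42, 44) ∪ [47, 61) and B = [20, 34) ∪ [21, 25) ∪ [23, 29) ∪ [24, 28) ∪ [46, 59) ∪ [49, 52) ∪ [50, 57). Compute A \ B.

A, merged: [22, 27), [31, 40), [42, 44), [47, 61).
B, merged: [20, 34), [46, 59).
[22, 27): entirely removed.
[31, 40) \ B = [34, 40).
[42, 44): nothing removed.
[47, 61) \ B = [59, 61).

[34, 40) ∪ [42, 44) ∪ [59, 61)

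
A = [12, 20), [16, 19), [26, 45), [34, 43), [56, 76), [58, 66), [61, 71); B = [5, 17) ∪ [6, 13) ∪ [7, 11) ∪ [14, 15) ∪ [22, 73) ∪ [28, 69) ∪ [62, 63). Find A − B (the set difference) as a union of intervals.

[17, 20) ∪ [73, 76)

A, merged: [12, 20), [26, 45), [56, 76).
B, merged: [5, 17), [22, 73).
[12, 20) minus B → [17, 20).
[26, 45): fully covered by B → removed.
[56, 76) minus B → [73, 76).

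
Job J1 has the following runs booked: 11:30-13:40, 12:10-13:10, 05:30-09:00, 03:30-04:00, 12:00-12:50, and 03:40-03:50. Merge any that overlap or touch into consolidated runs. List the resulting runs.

Sort by start: 03:30–04:00, 03:40–03:50, 05:30–09:00, 11:30–13:40, 12:00–12:50, 12:10–13:10.
03:40–03:50 overlaps/touches 03:30–04:00 → extend to 03:30–04:00.
05:30–09:00 is disjoint → start new block.
11:30–13:40 is disjoint → start new block.
12:00–12:50 overlaps/touches 11:30–13:40 → extend to 11:30–13:40.
12:10–13:10 overlaps/touches 11:30–13:40 → extend to 11:30–13:40.

03:30–04:00, 05:30–09:00, 11:30–13:40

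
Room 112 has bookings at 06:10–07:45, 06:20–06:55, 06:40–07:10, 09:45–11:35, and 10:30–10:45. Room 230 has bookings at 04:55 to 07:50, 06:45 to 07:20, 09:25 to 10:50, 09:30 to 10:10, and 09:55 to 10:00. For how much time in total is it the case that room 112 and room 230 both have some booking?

Merge the first list: 06:10-07:45, 09:45-11:35.
Merge the second list: 04:55-07:50, 09:25-10:50.
A ∩ B = 06:10-07:45, 09:45-10:50.
Total: 1 h 35 min + 1 h 5 min = 2 h 40 min.

2 h 40 min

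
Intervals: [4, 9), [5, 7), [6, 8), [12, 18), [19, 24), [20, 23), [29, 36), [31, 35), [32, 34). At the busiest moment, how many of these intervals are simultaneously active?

At 6, 3 of the intervals are simultaneously active.
No point has more.

3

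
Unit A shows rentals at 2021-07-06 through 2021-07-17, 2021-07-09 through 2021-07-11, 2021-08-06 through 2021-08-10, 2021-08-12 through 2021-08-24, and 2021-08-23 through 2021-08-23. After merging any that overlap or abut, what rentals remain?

2021-07-06 through 2021-07-17, 2021-08-06 through 2021-08-10, 2021-08-12 through 2021-08-24

2021-07-09 through 2021-07-11 overlaps/touches 2021-07-06 through 2021-07-17 → extend to 2021-07-06 through 2021-07-17.
2021-08-06 through 2021-08-10 is disjoint → start new block.
2021-08-12 through 2021-08-24 is disjoint → start new block.
2021-08-23 through 2021-08-23 overlaps/touches 2021-08-12 through 2021-08-24 → extend to 2021-08-12 through 2021-08-24.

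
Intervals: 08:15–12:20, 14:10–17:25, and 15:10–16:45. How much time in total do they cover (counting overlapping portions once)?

7 h 20 min

Merged: 08:15–12:20, 14:10–17:25.
Lengths: 4 h 5 min + 3 h 15 min = 7 h 20 min.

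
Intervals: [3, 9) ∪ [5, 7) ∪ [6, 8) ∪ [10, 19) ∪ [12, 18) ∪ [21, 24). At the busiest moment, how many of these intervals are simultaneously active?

3

Sweep endpoints in order; track running count of active intervals.
Peak of 3 reached at 6.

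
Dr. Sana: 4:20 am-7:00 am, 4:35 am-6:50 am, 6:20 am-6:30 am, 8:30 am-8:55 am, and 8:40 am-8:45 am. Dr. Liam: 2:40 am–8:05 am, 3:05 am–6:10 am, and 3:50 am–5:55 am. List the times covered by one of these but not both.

2:40 am-4:20 am, 7:00 am-8:05 am, 8:30 am-8:55 am

Merge the first list: 4:20 am-7:00 am, 8:30 am-8:55 am.
Merge the second list: 2:40 am-8:05 am.
A but not B: 8:30 am-8:55 am.
B but not A: 2:40 am-4:20 am, 7:00 am-8:05 am.
Combining gives A △ B.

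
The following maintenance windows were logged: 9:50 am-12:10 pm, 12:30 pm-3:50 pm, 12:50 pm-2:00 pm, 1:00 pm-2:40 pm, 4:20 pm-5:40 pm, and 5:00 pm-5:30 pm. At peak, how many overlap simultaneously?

Walk the sorted start/end points keeping a running depth.
The depth first hits 3 at 1:00 pm.

3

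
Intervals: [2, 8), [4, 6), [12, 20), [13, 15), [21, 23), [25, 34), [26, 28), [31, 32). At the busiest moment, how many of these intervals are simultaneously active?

At 4, 2 of the intervals are simultaneously active.
No point has more.

2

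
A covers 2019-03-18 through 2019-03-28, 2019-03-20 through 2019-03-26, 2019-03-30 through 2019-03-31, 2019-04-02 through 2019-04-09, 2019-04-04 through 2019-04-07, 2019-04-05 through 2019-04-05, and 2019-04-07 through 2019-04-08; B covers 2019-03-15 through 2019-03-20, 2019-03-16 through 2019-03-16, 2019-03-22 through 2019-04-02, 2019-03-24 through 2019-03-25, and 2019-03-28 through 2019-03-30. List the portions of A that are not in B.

2019-03-21 through 2019-03-21, 2019-04-03 through 2019-04-09

A, merged: 2019-03-18 through 2019-03-28, 2019-03-30 through 2019-03-31, 2019-04-02 through 2019-04-09.
B, merged: 2019-03-15 through 2019-03-20, 2019-03-22 through 2019-04-02.
2019-03-18 through 2019-03-28 with B removed leaves 2019-03-21 through 2019-03-21.
2019-03-30 through 2019-03-31 lies entirely inside B → drops out.
2019-04-02 through 2019-04-09 with B removed leaves 2019-04-03 through 2019-04-09.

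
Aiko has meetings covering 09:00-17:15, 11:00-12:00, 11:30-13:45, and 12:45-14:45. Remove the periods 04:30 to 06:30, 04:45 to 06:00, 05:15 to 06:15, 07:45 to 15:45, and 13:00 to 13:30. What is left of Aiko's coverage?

15:45-17:15

A, merged: 09:00-17:15.
B, merged: 04:30-06:30, 07:45-15:45.
09:00-17:15 minus B → 15:45-17:15.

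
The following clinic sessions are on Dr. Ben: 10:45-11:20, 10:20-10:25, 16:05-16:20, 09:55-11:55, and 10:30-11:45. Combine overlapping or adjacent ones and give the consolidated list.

09:55–11:55, 16:05–16:20

Sort by start: 09:55–11:55, 10:20–10:25, 10:30–11:45, 10:45–11:20, 16:05–16:20.
10:20–10:25 overlaps/touches 09:55–11:55 → extend to 09:55–11:55.
10:30–11:45 overlaps/touches 09:55–11:55 → extend to 09:55–11:55.
10:45–11:20 overlaps/touches 09:55–11:55 → extend to 09:55–11:55.
16:05–16:20 is disjoint → start new block.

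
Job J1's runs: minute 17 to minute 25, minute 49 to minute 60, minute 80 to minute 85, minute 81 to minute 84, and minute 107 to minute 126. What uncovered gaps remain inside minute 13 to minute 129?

minute 13 to minute 17, minute 25 to minute 49, minute 60 to minute 80, minute 85 to minute 107, minute 126 to minute 129

After merging, the occupied span is minute 17 to minute 25, minute 49 to minute 60, minute 80 to minute 85, minute 107 to minute 126.
Uncovered inside minute 13 to minute 129: minute 13 to minute 17, minute 25 to minute 49, minute 60 to minute 80, minute 85 to minute 107, minute 126 to minute 129.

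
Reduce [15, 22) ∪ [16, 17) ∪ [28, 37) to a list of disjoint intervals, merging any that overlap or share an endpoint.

[15, 22) ∪ [28, 37)

[16, 17) overlaps/touches [15, 22) → extend to [15, 22).
[28, 37) is disjoint → start new block.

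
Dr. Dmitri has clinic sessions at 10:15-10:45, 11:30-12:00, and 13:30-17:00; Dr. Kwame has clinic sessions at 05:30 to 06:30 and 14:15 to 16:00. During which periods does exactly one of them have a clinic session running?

A \ B = 10:15–10:45, 11:30–12:00, 13:30–14:15, 16:00–17:00.
B \ A = 05:30–06:30.
Union of the two gives the symmetric difference.

05:30–06:30, 10:15–10:45, 11:30–12:00, 13:30–14:15, 16:00–17:00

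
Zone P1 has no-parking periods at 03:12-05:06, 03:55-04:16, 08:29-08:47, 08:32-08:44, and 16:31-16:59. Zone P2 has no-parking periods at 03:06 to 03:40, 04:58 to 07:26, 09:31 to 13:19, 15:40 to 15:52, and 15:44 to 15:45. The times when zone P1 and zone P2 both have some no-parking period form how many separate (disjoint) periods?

2

First set merges to 03:12-05:06, 08:29-08:47, 16:31-16:59.
Second set merges to 03:06-03:40, 04:58-07:26, 09:31-13:19, 15:40-15:52.
A ∩ B = 03:12-03:40, 04:58-05:06.
That is 2 disjoint pieces.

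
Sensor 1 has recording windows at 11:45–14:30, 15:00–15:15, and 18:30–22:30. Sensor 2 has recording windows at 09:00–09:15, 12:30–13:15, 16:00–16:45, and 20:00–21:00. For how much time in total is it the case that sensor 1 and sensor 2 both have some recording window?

A ∩ B = 12:30–13:15, 20:00–21:00.
Total: 45 min + 1 h = 1 h 45 min.

1 h 45 min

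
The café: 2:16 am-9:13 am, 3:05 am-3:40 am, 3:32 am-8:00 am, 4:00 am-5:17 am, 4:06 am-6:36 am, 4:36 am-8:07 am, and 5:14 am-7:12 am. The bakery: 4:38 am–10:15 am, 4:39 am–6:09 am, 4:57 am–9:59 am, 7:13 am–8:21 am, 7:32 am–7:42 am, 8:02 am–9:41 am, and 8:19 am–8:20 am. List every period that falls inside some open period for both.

4:38 am–9:13 am

First set merges to 2:16 am–9:13 am.
Second set merges to 4:38 am–10:15 am.
2:16 am–9:13 am meets the second set on 4:38 am–9:13 am.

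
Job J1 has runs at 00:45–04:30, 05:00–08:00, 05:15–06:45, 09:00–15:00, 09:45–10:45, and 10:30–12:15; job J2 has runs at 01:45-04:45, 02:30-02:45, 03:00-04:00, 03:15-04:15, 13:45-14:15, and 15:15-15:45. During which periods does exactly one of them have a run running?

00:45-01:45, 04:30-04:45, 05:00-08:00, 09:00-13:45, 14:15-15:00, 15:15-15:45

First set merges to 00:45-04:30, 05:00-08:00, 09:00-15:00.
Second set merges to 01:45-04:45, 13:45-14:15, 15:15-15:45.
A \ B = 00:45-01:45, 05:00-08:00, 09:00-13:45, 14:15-15:00.
B \ A = 04:30-04:45, 15:15-15:45.
Union of the two gives the symmetric difference.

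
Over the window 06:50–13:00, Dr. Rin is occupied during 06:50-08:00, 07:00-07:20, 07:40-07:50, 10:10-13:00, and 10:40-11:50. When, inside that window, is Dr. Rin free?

The merged coverage is 06:50–08:00, 10:10–13:00.
Gaps within 06:50–13:00: 08:00–10:10.

08:00–10:10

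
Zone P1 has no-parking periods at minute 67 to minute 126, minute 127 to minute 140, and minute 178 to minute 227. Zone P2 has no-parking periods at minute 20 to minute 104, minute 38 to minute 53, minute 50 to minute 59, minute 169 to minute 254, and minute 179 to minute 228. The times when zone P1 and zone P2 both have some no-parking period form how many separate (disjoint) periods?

Merge the second list: minute 20 to minute 104, minute 169 to minute 254.
A ∩ B = minute 67 to minute 104, minute 178 to minute 227.
That is 2 disjoint pieces.

2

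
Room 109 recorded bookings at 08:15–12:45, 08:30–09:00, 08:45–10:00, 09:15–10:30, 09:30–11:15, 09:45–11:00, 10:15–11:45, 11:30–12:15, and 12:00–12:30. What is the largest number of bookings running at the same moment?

Walk the sorted start/end points keeping a running depth.
The depth first hits 5 at 09:45.

5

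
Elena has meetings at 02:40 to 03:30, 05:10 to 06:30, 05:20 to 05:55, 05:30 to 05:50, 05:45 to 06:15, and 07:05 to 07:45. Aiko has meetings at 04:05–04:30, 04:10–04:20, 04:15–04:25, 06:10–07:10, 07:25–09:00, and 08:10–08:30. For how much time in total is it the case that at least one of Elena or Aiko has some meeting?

Merge the first list: 02:40-03:30, 05:10-06:30, 07:05-07:45.
Merge the second list: 04:05-04:30, 06:10-07:10, 07:25-09:00.
A ∪ B = 02:40-03:30, 04:05-04:30, 05:10-09:00.
Total: 50 min + 25 min + 3 h 50 min = 5 h 5 min.

5 h 5 min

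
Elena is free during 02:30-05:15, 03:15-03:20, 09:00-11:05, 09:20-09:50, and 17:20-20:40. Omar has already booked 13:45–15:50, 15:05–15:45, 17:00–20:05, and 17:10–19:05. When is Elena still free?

02:30-05:15, 09:00-11:05, 20:05-20:40

Merge the first list: 02:30-05:15, 09:00-11:05, 17:20-20:40.
Merge the second list: 13:45-15:50, 17:00-20:05.
02:30-05:15: nothing removed.
09:00-11:05: nothing removed.
17:20-20:40 \ B = 20:05-20:40.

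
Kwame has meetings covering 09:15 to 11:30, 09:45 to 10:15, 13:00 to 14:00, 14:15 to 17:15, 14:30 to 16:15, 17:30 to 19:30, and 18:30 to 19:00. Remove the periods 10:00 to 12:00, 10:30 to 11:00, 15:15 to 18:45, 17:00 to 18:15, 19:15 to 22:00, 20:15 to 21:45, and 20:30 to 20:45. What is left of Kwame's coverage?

Merge the first list: 09:15-11:30, 13:00-14:00, 14:15-17:15, 17:30-19:30.
Merge the second list: 10:00-12:00, 15:15-18:45, 19:15-22:00.
09:15-11:30 minus B → 09:15-10:00.
13:00-14:00: no B overlap → unchanged.
14:15-17:15 minus B → 14:15-15:15.
17:30-19:30 minus B → 18:45-19:15.

09:15-10:00, 13:00-14:00, 14:15-15:15, 18:45-19:15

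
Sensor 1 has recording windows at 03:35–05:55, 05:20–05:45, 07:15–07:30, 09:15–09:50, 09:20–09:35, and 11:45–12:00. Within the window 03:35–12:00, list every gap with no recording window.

After merging, the occupied span is 03:35–05:55, 07:15–07:30, 09:15–09:50, 11:45–12:00.
Complement within 03:35–12:00: 05:55–07:15, 07:30–09:15, 09:50–11:45.

05:55–07:15, 07:30–09:15, 09:50–11:45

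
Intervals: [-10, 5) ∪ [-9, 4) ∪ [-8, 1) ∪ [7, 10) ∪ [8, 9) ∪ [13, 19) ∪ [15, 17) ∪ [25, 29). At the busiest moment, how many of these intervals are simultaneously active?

3

Sweep endpoints in order; track running count of active intervals.
Peak of 3 reached at -8.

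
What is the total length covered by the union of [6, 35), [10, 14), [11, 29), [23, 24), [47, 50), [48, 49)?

Merged: [6, 35), [47, 50).
Lengths: 29 + 3 = 32.

32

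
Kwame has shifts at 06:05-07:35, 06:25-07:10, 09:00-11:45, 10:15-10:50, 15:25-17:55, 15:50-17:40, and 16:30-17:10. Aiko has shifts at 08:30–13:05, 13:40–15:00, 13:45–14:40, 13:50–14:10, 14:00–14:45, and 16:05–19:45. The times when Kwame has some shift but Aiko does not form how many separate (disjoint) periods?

2

First set merges to 06:05–07:35, 09:00–11:45, 15:25–17:55.
Second set merges to 08:30–13:05, 13:40–15:00, 16:05–19:45.
A \ B = 06:05–07:35, 15:25–16:05.
That is 2 disjoint pieces.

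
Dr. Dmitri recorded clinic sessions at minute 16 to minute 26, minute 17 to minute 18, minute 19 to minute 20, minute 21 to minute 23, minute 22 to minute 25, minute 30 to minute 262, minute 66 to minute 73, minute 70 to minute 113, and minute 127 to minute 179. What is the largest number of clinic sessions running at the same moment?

Walk the sorted start/end points keeping a running depth.
The depth first hits 3 at minute 22.

3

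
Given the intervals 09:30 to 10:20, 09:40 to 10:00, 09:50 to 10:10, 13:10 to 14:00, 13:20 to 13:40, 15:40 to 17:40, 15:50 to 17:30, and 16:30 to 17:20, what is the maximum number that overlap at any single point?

At 09:50, 3 of the intervals are simultaneously active.
No point has more.

3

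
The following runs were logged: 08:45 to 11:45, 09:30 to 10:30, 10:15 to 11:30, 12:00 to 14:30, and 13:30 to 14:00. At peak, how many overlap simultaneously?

Walk the sorted start/end points keeping a running depth.
The depth first hits 3 at 10:15.

3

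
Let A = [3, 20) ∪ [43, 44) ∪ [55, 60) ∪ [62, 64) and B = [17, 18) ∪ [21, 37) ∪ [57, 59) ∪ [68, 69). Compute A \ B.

[3, 17) ∪ [18, 20) ∪ [43, 44) ∪ [55, 57) ∪ [59, 60) ∪ [62, 64)

[3, 20) minus B → [3, 17), [18, 20).
[43, 44): no B overlap → unchanged.
[55, 60) minus B → [55, 57), [59, 60).
[62, 64): no B overlap → unchanged.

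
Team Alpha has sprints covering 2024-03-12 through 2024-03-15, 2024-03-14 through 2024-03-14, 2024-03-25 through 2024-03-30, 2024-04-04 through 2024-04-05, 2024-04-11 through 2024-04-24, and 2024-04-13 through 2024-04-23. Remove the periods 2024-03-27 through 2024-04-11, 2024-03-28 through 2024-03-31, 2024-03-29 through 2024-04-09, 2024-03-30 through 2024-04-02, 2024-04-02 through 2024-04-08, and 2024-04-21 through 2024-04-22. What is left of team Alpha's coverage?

2024-03-12 through 2024-03-15, 2024-03-25 through 2024-03-26, 2024-04-12 through 2024-04-20, 2024-04-23 through 2024-04-24

Merge the first list: 2024-03-12 through 2024-03-15, 2024-03-25 through 2024-03-30, 2024-04-04 through 2024-04-05, 2024-04-11 through 2024-04-24.
Merge the second list: 2024-03-27 through 2024-04-11, 2024-04-21 through 2024-04-22.
2024-03-12 through 2024-03-15: no B overlap → unchanged.
2024-03-25 through 2024-03-30 minus B → 2024-03-25 through 2024-03-26.
2024-04-04 through 2024-04-05: fully covered by B → removed.
2024-04-11 through 2024-04-24 minus B → 2024-04-12 through 2024-04-20, 2024-04-23 through 2024-04-24.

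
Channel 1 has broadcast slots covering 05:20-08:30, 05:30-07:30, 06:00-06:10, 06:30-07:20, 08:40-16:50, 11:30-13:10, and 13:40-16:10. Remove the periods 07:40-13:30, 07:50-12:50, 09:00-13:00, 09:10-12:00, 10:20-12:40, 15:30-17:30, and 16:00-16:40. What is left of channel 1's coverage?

05:20-07:40, 13:30-15:30

A, merged: 05:20-08:30, 08:40-16:50.
B, merged: 07:40-13:30, 15:30-17:30.
05:20-08:30 \ B = 05:20-07:40.
08:40-16:50 \ B = 13:30-15:30.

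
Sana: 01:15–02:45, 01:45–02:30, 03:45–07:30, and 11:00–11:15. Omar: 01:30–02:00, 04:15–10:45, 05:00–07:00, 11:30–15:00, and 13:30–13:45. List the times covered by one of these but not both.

First set merges to 01:15–02:45, 03:45–07:30, 11:00–11:15.
Second set merges to 01:30–02:00, 04:15–10:45, 11:30–15:00.
A but not B: 01:15–01:30, 02:00–02:45, 03:45–04:15, 11:00–11:15.
B but not A: 07:30–10:45, 11:30–15:00.
Combining gives A △ B.

01:15–01:30, 02:00–02:45, 03:45–04:15, 07:30–10:45, 11:00–11:15, 11:30–15:00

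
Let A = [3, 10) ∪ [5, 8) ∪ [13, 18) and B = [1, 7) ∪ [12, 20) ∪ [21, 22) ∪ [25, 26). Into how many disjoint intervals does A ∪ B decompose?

4

A, merged: [3, 10), [13, 18).
A ∪ B = [1, 10), [12, 20), [21, 22), [25, 26).
That is 4 disjoint pieces.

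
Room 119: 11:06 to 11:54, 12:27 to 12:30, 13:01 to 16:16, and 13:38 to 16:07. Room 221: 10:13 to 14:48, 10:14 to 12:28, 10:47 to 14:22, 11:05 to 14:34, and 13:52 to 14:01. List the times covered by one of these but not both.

10:13–11:06, 11:54–12:27, 12:30–13:01, 14:48–16:16

A, merged: 11:06–11:54, 12:27–12:30, 13:01–16:16.
B, merged: 10:13–14:48.
A but not B: 14:48–16:16.
B but not A: 10:13–11:06, 11:54–12:27, 12:30–13:01.
Combining gives A △ B.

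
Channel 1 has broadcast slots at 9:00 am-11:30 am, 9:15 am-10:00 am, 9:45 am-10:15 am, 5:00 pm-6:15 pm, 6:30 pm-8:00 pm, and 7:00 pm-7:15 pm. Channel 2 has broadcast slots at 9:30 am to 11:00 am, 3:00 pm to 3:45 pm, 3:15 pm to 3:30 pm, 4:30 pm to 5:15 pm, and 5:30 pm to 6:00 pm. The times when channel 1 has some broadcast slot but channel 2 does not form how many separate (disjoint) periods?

First set merges to 9:00 am–11:30 am, 5:00 pm–6:15 pm, 6:30 pm–8:00 pm.
Second set merges to 9:30 am–11:00 am, 3:00 pm–3:45 pm, 4:30 pm–5:15 pm, 5:30 pm–6:00 pm.
A \ B = 9:00 am–9:30 am, 11:00 am–11:30 am, 5:15 pm–5:30 pm, 6:00 pm–6:15 pm, 6:30 pm–8:00 pm.
That is 5 disjoint pieces.

5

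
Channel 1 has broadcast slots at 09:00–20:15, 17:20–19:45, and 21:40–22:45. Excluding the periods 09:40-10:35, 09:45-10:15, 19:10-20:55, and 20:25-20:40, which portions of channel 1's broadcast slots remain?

A, merged: 09:00–20:15, 21:40–22:45.
B, merged: 09:40–10:35, 19:10–20:55.
09:00–20:15 with B removed leaves 09:00–09:40, 10:35–19:10.
21:40–22:45 is untouched.

09:00–09:40, 10:35–19:10, 21:40–22:45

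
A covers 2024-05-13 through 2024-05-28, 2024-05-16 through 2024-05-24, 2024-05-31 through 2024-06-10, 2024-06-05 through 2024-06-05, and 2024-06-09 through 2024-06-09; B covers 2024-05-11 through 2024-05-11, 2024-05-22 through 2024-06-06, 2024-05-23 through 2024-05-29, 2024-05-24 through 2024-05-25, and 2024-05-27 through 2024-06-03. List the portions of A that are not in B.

2024-05-13 through 2024-05-21, 2024-06-07 through 2024-06-10

Merge the first list: 2024-05-13 through 2024-05-28, 2024-05-31 through 2024-06-10.
Merge the second list: 2024-05-11 through 2024-05-11, 2024-05-22 through 2024-06-06.
2024-05-13 through 2024-05-28 \ B = 2024-05-13 through 2024-05-21.
2024-05-31 through 2024-06-10 \ B = 2024-06-07 through 2024-06-10.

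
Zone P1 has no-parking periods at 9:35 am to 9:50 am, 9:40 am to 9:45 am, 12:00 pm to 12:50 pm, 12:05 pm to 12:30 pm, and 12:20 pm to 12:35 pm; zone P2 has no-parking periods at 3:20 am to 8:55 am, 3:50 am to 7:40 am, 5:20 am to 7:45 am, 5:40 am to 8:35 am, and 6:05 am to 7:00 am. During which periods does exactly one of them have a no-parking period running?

Merge the first list: 9:35 am-9:50 am, 12:00 pm-12:50 pm.
Merge the second list: 3:20 am-8:55 am.
A but not B: 9:35 am-9:50 am, 12:00 pm-12:50 pm.
B but not A: 3:20 am-8:55 am.
Combining gives A △ B.

3:20 am-8:55 am, 9:35 am-9:50 am, 12:00 pm-12:50 pm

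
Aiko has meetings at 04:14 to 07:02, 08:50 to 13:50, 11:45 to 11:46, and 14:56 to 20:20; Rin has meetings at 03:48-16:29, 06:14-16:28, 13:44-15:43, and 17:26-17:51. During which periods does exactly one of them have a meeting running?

03:48–04:14, 07:02–08:50, 13:50–14:56, 16:29–17:26, 17:51–20:20

First set merges to 04:14–07:02, 08:50–13:50, 14:56–20:20.
Second set merges to 03:48–16:29, 17:26–17:51.
Only in the first: 16:29–17:26, 17:51–20:20.
Only in the second: 03:48–04:14, 07:02–08:50, 13:50–14:56.
Together these are the periods covered by exactly one.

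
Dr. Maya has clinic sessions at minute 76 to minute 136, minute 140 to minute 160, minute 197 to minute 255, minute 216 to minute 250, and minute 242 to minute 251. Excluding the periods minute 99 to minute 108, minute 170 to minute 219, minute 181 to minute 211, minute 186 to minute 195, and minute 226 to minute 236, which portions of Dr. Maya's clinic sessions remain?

minute 76 to minute 99, minute 108 to minute 136, minute 140 to minute 160, minute 219 to minute 226, minute 236 to minute 255

Merge the first list: minute 76 to minute 136, minute 140 to minute 160, minute 197 to minute 255.
Merge the second list: minute 99 to minute 108, minute 170 to minute 219, minute 226 to minute 236.
minute 76 to minute 136 \ B = minute 76 to minute 99, minute 108 to minute 136.
minute 140 to minute 160: nothing removed.
minute 197 to minute 255 \ B = minute 219 to minute 226, minute 236 to minute 255.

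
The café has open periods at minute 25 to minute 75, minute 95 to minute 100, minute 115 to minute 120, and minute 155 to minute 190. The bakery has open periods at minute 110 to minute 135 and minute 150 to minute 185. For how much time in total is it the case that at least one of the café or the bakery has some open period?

120 minutes

A ∪ B = minute 25 to minute 75, minute 95 to minute 100, minute 110 to minute 135, minute 150 to minute 190.
Total: 50 minutes + 5 minutes + 25 minutes + 40 minutes = 120 minutes.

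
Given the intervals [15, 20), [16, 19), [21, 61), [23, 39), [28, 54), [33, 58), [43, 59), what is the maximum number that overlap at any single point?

4

Walk the sorted start/end points keeping a running depth.
The depth first hits 4 at 33.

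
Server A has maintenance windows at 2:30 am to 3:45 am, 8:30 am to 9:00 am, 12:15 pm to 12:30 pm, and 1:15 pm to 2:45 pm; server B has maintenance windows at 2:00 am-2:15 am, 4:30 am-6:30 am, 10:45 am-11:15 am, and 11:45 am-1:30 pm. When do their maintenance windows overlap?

2:30 am–3:45 am: no overlap with the second set.
8:30 am–9:00 am: no overlap with the second set.
12:15 pm–12:30 pm meets the second set on 12:15 pm–12:30 pm.
1:15 pm–2:45 pm meets the second set on 1:15 pm–1:30 pm.

12:15 pm–12:30 pm, 1:15 pm–1:30 pm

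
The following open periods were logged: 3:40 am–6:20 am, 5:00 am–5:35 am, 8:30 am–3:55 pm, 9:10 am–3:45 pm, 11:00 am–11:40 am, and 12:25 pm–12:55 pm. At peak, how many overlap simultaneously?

Sweep endpoints in order; track running count of active intervals.
Peak of 3 reached at 11:00 am.

3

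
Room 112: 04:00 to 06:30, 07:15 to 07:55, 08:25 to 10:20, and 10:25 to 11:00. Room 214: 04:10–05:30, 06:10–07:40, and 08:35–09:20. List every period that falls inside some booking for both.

04:00-06:30 meets the second set on 04:10-05:30, 06:10-06:30.
07:15-07:55 meets the second set on 07:15-07:40.
08:25-10:20 meets the second set on 08:35-09:20.
10:25-11:00: no overlap with the second set.

04:10-05:30, 06:10-06:30, 07:15-07:40, 08:35-09:20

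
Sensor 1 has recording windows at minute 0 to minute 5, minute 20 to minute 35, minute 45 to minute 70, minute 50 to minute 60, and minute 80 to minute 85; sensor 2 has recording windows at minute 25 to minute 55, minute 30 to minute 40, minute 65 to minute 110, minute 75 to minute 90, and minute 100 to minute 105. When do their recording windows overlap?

A, merged: minute 0 to minute 5, minute 20 to minute 35, minute 45 to minute 70, minute 80 to minute 85.
B, merged: minute 25 to minute 55, minute 65 to minute 110.
minute 0 to minute 5: no overlap with the second set.
minute 20 to minute 35 meets the second set on minute 25 to minute 35.
minute 45 to minute 70 meets the second set on minute 45 to minute 55, minute 65 to minute 70.
minute 80 to minute 85 meets the second set on minute 80 to minute 85.

minute 25 to minute 35, minute 45 to minute 55, minute 65 to minute 70, minute 80 to minute 85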